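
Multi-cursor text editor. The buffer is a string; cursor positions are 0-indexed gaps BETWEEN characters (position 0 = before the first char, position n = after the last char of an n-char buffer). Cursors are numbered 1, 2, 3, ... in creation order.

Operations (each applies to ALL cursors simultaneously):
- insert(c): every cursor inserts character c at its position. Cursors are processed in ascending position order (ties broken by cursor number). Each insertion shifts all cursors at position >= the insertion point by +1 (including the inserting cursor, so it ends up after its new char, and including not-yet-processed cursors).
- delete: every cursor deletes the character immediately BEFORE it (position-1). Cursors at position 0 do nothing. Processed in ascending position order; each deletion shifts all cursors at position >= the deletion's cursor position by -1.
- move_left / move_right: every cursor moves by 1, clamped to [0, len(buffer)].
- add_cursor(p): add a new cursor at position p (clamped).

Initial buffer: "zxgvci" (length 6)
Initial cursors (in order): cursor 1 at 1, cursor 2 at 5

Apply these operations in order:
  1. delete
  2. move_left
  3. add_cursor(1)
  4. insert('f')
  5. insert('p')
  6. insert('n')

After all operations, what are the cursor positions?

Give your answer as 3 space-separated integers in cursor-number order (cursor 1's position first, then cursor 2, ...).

Answer: 3 11 7

Derivation:
After op 1 (delete): buffer="xgvi" (len 4), cursors c1@0 c2@3, authorship ....
After op 2 (move_left): buffer="xgvi" (len 4), cursors c1@0 c2@2, authorship ....
After op 3 (add_cursor(1)): buffer="xgvi" (len 4), cursors c1@0 c3@1 c2@2, authorship ....
After op 4 (insert('f')): buffer="fxfgfvi" (len 7), cursors c1@1 c3@3 c2@5, authorship 1.3.2..
After op 5 (insert('p')): buffer="fpxfpgfpvi" (len 10), cursors c1@2 c3@5 c2@8, authorship 11.33.22..
After op 6 (insert('n')): buffer="fpnxfpngfpnvi" (len 13), cursors c1@3 c3@7 c2@11, authorship 111.333.222..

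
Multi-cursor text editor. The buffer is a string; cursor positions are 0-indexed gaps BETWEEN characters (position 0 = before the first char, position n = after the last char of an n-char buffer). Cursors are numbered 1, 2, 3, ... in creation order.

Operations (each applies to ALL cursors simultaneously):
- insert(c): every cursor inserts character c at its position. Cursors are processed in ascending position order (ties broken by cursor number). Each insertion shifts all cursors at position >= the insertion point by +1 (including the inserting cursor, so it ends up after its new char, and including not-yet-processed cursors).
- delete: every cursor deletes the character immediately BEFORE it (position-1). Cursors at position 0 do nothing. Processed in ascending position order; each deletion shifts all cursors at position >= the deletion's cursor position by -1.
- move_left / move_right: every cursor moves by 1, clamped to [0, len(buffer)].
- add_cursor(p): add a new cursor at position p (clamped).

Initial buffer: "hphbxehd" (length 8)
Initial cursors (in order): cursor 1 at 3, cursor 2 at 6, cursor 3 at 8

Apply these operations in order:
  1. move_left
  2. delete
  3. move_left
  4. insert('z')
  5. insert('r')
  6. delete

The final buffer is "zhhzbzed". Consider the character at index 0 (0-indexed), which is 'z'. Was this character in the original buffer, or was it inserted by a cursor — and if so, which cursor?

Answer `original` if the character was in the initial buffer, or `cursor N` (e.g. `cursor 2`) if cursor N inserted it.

After op 1 (move_left): buffer="hphbxehd" (len 8), cursors c1@2 c2@5 c3@7, authorship ........
After op 2 (delete): buffer="hhbed" (len 5), cursors c1@1 c2@3 c3@4, authorship .....
After op 3 (move_left): buffer="hhbed" (len 5), cursors c1@0 c2@2 c3@3, authorship .....
After op 4 (insert('z')): buffer="zhhzbzed" (len 8), cursors c1@1 c2@4 c3@6, authorship 1..2.3..
After op 5 (insert('r')): buffer="zrhhzrbzred" (len 11), cursors c1@2 c2@6 c3@9, authorship 11..22.33..
After op 6 (delete): buffer="zhhzbzed" (len 8), cursors c1@1 c2@4 c3@6, authorship 1..2.3..
Authorship (.=original, N=cursor N): 1 . . 2 . 3 . .
Index 0: author = 1

Answer: cursor 1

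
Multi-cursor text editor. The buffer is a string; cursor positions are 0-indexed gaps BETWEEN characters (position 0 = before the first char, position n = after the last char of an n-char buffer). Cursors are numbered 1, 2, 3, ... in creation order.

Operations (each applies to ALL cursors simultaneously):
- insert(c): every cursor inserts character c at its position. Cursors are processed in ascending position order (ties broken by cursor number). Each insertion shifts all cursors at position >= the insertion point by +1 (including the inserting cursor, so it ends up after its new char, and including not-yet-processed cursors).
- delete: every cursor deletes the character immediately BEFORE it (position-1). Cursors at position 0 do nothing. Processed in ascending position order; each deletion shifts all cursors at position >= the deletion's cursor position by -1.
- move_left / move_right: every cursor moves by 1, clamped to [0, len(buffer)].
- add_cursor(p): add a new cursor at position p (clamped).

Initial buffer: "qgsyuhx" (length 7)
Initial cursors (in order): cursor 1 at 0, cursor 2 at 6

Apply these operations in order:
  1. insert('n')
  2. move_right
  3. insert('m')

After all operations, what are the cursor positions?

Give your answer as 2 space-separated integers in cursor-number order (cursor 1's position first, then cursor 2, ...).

Answer: 3 11

Derivation:
After op 1 (insert('n')): buffer="nqgsyuhnx" (len 9), cursors c1@1 c2@8, authorship 1......2.
After op 2 (move_right): buffer="nqgsyuhnx" (len 9), cursors c1@2 c2@9, authorship 1......2.
After op 3 (insert('m')): buffer="nqmgsyuhnxm" (len 11), cursors c1@3 c2@11, authorship 1.1.....2.2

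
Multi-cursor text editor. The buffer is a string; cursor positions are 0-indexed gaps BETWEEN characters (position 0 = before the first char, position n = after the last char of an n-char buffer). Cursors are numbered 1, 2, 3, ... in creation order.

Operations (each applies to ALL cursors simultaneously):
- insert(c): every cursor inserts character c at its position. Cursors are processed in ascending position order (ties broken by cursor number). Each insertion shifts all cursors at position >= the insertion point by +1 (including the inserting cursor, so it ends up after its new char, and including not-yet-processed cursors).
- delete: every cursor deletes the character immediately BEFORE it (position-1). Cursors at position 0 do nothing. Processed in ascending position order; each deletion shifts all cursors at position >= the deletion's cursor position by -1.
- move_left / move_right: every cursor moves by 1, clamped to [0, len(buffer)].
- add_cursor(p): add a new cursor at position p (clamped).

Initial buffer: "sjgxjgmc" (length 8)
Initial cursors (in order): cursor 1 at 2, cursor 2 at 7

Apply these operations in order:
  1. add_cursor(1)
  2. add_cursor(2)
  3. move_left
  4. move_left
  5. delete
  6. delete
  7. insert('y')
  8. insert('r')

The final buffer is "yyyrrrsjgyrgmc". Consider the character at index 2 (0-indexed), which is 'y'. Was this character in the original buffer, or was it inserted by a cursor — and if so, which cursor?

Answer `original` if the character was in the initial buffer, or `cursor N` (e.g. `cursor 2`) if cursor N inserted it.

After op 1 (add_cursor(1)): buffer="sjgxjgmc" (len 8), cursors c3@1 c1@2 c2@7, authorship ........
After op 2 (add_cursor(2)): buffer="sjgxjgmc" (len 8), cursors c3@1 c1@2 c4@2 c2@7, authorship ........
After op 3 (move_left): buffer="sjgxjgmc" (len 8), cursors c3@0 c1@1 c4@1 c2@6, authorship ........
After op 4 (move_left): buffer="sjgxjgmc" (len 8), cursors c1@0 c3@0 c4@0 c2@5, authorship ........
After op 5 (delete): buffer="sjgxgmc" (len 7), cursors c1@0 c3@0 c4@0 c2@4, authorship .......
After op 6 (delete): buffer="sjggmc" (len 6), cursors c1@0 c3@0 c4@0 c2@3, authorship ......
After op 7 (insert('y')): buffer="yyysjgygmc" (len 10), cursors c1@3 c3@3 c4@3 c2@7, authorship 134...2...
After op 8 (insert('r')): buffer="yyyrrrsjgyrgmc" (len 14), cursors c1@6 c3@6 c4@6 c2@11, authorship 134134...22...
Authorship (.=original, N=cursor N): 1 3 4 1 3 4 . . . 2 2 . . .
Index 2: author = 4

Answer: cursor 4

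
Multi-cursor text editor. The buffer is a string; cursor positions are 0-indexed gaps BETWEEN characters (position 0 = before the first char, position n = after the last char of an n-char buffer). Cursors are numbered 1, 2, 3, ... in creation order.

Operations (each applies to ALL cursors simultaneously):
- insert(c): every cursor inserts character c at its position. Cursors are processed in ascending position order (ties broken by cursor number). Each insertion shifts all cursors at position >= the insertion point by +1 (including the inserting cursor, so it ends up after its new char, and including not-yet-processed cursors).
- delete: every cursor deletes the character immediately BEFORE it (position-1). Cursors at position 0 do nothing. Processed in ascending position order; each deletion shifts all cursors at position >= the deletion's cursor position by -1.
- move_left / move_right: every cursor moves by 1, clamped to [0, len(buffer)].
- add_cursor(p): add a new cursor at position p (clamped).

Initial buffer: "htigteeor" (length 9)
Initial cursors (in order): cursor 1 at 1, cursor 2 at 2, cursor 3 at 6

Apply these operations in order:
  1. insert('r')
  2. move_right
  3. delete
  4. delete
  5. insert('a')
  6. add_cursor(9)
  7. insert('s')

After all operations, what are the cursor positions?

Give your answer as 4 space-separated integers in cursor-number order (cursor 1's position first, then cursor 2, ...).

Answer: 5 5 10 13

Derivation:
After op 1 (insert('r')): buffer="hrtrigtereor" (len 12), cursors c1@2 c2@4 c3@9, authorship .1.2....3...
After op 2 (move_right): buffer="hrtrigtereor" (len 12), cursors c1@3 c2@5 c3@10, authorship .1.2....3...
After op 3 (delete): buffer="hrrgteror" (len 9), cursors c1@2 c2@3 c3@7, authorship .12...3..
After op 4 (delete): buffer="hgteor" (len 6), cursors c1@1 c2@1 c3@4, authorship ......
After op 5 (insert('a')): buffer="haagteaor" (len 9), cursors c1@3 c2@3 c3@7, authorship .12...3..
After op 6 (add_cursor(9)): buffer="haagteaor" (len 9), cursors c1@3 c2@3 c3@7 c4@9, authorship .12...3..
After op 7 (insert('s')): buffer="haassgteasors" (len 13), cursors c1@5 c2@5 c3@10 c4@13, authorship .1212...33..4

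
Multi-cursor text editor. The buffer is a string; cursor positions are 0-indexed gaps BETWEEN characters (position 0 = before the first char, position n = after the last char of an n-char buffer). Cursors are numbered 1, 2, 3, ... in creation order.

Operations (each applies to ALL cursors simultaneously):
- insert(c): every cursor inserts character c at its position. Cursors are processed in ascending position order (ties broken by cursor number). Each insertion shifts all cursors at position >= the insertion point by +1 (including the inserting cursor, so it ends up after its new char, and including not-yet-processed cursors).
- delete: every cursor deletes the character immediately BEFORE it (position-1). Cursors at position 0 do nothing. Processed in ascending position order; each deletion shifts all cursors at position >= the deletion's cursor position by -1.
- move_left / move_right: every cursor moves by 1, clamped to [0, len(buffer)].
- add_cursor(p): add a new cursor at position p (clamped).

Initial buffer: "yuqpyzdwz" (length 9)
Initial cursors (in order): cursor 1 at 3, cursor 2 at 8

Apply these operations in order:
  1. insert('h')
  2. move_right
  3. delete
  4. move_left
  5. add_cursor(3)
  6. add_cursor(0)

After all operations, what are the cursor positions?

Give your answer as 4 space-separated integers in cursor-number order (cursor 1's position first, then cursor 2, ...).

After op 1 (insert('h')): buffer="yuqhpyzdwhz" (len 11), cursors c1@4 c2@10, authorship ...1.....2.
After op 2 (move_right): buffer="yuqhpyzdwhz" (len 11), cursors c1@5 c2@11, authorship ...1.....2.
After op 3 (delete): buffer="yuqhyzdwh" (len 9), cursors c1@4 c2@9, authorship ...1....2
After op 4 (move_left): buffer="yuqhyzdwh" (len 9), cursors c1@3 c2@8, authorship ...1....2
After op 5 (add_cursor(3)): buffer="yuqhyzdwh" (len 9), cursors c1@3 c3@3 c2@8, authorship ...1....2
After op 6 (add_cursor(0)): buffer="yuqhyzdwh" (len 9), cursors c4@0 c1@3 c3@3 c2@8, authorship ...1....2

Answer: 3 8 3 0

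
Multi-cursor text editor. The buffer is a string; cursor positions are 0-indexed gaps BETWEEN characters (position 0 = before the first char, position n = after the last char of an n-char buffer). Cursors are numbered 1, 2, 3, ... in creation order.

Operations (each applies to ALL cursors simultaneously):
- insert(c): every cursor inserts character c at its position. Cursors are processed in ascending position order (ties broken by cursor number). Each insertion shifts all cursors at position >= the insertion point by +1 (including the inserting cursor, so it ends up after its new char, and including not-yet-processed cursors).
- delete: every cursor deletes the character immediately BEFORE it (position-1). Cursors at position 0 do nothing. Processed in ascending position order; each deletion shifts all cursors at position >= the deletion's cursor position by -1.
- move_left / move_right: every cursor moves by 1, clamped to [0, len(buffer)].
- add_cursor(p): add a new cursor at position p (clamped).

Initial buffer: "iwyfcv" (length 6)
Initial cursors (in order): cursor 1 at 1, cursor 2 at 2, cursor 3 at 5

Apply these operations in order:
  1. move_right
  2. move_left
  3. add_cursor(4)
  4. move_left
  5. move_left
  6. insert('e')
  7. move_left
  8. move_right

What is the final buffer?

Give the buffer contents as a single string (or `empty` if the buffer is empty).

Answer: eeiweyefcv

Derivation:
After op 1 (move_right): buffer="iwyfcv" (len 6), cursors c1@2 c2@3 c3@6, authorship ......
After op 2 (move_left): buffer="iwyfcv" (len 6), cursors c1@1 c2@2 c3@5, authorship ......
After op 3 (add_cursor(4)): buffer="iwyfcv" (len 6), cursors c1@1 c2@2 c4@4 c3@5, authorship ......
After op 4 (move_left): buffer="iwyfcv" (len 6), cursors c1@0 c2@1 c4@3 c3@4, authorship ......
After op 5 (move_left): buffer="iwyfcv" (len 6), cursors c1@0 c2@0 c4@2 c3@3, authorship ......
After op 6 (insert('e')): buffer="eeiweyefcv" (len 10), cursors c1@2 c2@2 c4@5 c3@7, authorship 12..4.3...
After op 7 (move_left): buffer="eeiweyefcv" (len 10), cursors c1@1 c2@1 c4@4 c3@6, authorship 12..4.3...
After op 8 (move_right): buffer="eeiweyefcv" (len 10), cursors c1@2 c2@2 c4@5 c3@7, authorship 12..4.3...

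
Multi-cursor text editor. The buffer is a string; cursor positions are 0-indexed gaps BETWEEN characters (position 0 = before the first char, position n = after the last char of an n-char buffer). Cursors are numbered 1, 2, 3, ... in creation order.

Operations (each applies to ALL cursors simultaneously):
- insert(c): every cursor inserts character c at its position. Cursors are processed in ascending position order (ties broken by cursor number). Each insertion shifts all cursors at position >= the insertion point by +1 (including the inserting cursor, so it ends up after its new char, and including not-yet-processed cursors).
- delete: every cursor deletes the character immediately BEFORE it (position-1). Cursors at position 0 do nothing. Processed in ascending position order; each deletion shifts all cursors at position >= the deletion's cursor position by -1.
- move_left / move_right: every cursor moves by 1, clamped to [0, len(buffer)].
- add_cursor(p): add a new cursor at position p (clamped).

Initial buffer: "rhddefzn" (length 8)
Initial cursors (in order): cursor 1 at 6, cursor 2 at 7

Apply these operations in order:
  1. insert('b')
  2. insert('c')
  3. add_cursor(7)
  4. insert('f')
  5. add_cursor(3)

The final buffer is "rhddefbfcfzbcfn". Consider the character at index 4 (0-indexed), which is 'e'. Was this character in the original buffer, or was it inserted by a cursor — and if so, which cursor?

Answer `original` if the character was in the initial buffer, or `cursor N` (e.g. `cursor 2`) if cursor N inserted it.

Answer: original

Derivation:
After op 1 (insert('b')): buffer="rhddefbzbn" (len 10), cursors c1@7 c2@9, authorship ......1.2.
After op 2 (insert('c')): buffer="rhddefbczbcn" (len 12), cursors c1@8 c2@11, authorship ......11.22.
After op 3 (add_cursor(7)): buffer="rhddefbczbcn" (len 12), cursors c3@7 c1@8 c2@11, authorship ......11.22.
After op 4 (insert('f')): buffer="rhddefbfcfzbcfn" (len 15), cursors c3@8 c1@10 c2@14, authorship ......1311.222.
After op 5 (add_cursor(3)): buffer="rhddefbfcfzbcfn" (len 15), cursors c4@3 c3@8 c1@10 c2@14, authorship ......1311.222.
Authorship (.=original, N=cursor N): . . . . . . 1 3 1 1 . 2 2 2 .
Index 4: author = original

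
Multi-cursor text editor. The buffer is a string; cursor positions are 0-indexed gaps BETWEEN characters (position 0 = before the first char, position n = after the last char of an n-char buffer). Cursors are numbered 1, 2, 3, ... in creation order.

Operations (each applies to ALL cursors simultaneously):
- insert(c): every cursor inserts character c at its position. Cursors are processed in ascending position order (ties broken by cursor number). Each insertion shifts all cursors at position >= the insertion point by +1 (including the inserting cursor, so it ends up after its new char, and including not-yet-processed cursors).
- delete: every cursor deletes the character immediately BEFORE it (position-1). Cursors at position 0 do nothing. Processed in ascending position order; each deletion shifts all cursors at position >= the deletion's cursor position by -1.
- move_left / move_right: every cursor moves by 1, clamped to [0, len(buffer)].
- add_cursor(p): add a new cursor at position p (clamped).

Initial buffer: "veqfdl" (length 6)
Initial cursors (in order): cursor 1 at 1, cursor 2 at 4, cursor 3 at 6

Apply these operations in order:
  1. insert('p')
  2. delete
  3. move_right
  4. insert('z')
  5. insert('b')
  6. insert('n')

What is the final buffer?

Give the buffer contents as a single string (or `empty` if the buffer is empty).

After op 1 (insert('p')): buffer="vpeqfpdlp" (len 9), cursors c1@2 c2@6 c3@9, authorship .1...2..3
After op 2 (delete): buffer="veqfdl" (len 6), cursors c1@1 c2@4 c3@6, authorship ......
After op 3 (move_right): buffer="veqfdl" (len 6), cursors c1@2 c2@5 c3@6, authorship ......
After op 4 (insert('z')): buffer="vezqfdzlz" (len 9), cursors c1@3 c2@7 c3@9, authorship ..1...2.3
After op 5 (insert('b')): buffer="vezbqfdzblzb" (len 12), cursors c1@4 c2@9 c3@12, authorship ..11...22.33
After op 6 (insert('n')): buffer="vezbnqfdzbnlzbn" (len 15), cursors c1@5 c2@11 c3@15, authorship ..111...222.333

Answer: vezbnqfdzbnlzbn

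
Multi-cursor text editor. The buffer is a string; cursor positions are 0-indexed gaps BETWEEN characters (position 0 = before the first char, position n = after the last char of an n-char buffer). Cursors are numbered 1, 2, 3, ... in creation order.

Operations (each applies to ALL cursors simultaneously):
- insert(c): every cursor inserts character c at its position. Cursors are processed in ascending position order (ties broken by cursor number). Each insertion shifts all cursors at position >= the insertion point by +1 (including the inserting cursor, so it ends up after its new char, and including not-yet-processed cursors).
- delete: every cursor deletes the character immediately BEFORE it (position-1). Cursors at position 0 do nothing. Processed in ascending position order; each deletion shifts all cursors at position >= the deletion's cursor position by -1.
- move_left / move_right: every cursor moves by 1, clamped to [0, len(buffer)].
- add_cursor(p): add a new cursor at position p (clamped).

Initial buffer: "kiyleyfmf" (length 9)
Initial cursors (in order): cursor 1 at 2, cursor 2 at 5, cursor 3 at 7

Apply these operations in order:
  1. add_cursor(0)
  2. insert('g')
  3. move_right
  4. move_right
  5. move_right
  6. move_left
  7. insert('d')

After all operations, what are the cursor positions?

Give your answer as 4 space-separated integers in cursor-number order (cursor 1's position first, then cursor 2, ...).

Answer: 8 13 16 4

Derivation:
After op 1 (add_cursor(0)): buffer="kiyleyfmf" (len 9), cursors c4@0 c1@2 c2@5 c3@7, authorship .........
After op 2 (insert('g')): buffer="gkigylegyfgmf" (len 13), cursors c4@1 c1@4 c2@8 c3@11, authorship 4..1...2..3..
After op 3 (move_right): buffer="gkigylegyfgmf" (len 13), cursors c4@2 c1@5 c2@9 c3@12, authorship 4..1...2..3..
After op 4 (move_right): buffer="gkigylegyfgmf" (len 13), cursors c4@3 c1@6 c2@10 c3@13, authorship 4..1...2..3..
After op 5 (move_right): buffer="gkigylegyfgmf" (len 13), cursors c4@4 c1@7 c2@11 c3@13, authorship 4..1...2..3..
After op 6 (move_left): buffer="gkigylegyfgmf" (len 13), cursors c4@3 c1@6 c2@10 c3@12, authorship 4..1...2..3..
After op 7 (insert('d')): buffer="gkidgyldegyfdgmdf" (len 17), cursors c4@4 c1@8 c2@13 c3@16, authorship 4..41..1.2..23.3.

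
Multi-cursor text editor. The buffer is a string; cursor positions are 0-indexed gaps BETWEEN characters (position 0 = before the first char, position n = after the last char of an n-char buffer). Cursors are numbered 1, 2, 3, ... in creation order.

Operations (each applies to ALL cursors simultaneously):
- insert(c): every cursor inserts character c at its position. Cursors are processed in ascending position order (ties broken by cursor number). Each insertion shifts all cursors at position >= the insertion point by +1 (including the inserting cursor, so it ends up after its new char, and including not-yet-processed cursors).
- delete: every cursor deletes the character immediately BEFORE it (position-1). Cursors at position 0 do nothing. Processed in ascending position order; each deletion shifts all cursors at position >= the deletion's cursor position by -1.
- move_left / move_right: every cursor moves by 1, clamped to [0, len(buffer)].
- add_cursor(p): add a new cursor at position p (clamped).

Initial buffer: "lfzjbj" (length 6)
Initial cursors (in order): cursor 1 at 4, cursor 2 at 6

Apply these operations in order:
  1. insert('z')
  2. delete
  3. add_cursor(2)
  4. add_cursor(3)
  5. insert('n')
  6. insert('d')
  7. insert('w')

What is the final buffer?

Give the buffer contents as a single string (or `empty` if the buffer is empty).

After op 1 (insert('z')): buffer="lfzjzbjz" (len 8), cursors c1@5 c2@8, authorship ....1..2
After op 2 (delete): buffer="lfzjbj" (len 6), cursors c1@4 c2@6, authorship ......
After op 3 (add_cursor(2)): buffer="lfzjbj" (len 6), cursors c3@2 c1@4 c2@6, authorship ......
After op 4 (add_cursor(3)): buffer="lfzjbj" (len 6), cursors c3@2 c4@3 c1@4 c2@6, authorship ......
After op 5 (insert('n')): buffer="lfnznjnbjn" (len 10), cursors c3@3 c4@5 c1@7 c2@10, authorship ..3.4.1..2
After op 6 (insert('d')): buffer="lfndzndjndbjnd" (len 14), cursors c3@4 c4@7 c1@10 c2@14, authorship ..33.44.11..22
After op 7 (insert('w')): buffer="lfndwzndwjndwbjndw" (len 18), cursors c3@5 c4@9 c1@13 c2@18, authorship ..333.444.111..222

Answer: lfndwzndwjndwbjndw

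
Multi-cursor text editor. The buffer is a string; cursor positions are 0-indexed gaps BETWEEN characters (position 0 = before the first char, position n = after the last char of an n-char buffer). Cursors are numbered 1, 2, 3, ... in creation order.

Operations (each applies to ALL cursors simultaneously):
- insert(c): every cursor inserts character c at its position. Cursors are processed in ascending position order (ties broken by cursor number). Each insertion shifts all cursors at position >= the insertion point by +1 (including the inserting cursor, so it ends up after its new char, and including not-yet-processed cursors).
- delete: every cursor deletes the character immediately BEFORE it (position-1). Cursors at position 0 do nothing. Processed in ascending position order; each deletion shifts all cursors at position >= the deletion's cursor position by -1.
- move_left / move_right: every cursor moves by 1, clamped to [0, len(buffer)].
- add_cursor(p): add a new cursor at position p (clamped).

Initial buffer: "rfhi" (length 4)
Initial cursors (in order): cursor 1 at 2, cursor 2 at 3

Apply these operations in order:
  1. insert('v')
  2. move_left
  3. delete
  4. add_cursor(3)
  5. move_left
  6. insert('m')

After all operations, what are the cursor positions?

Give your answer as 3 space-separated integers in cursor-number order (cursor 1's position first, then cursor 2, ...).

Answer: 1 3 5

Derivation:
After op 1 (insert('v')): buffer="rfvhvi" (len 6), cursors c1@3 c2@5, authorship ..1.2.
After op 2 (move_left): buffer="rfvhvi" (len 6), cursors c1@2 c2@4, authorship ..1.2.
After op 3 (delete): buffer="rvvi" (len 4), cursors c1@1 c2@2, authorship .12.
After op 4 (add_cursor(3)): buffer="rvvi" (len 4), cursors c1@1 c2@2 c3@3, authorship .12.
After op 5 (move_left): buffer="rvvi" (len 4), cursors c1@0 c2@1 c3@2, authorship .12.
After op 6 (insert('m')): buffer="mrmvmvi" (len 7), cursors c1@1 c2@3 c3@5, authorship 1.2132.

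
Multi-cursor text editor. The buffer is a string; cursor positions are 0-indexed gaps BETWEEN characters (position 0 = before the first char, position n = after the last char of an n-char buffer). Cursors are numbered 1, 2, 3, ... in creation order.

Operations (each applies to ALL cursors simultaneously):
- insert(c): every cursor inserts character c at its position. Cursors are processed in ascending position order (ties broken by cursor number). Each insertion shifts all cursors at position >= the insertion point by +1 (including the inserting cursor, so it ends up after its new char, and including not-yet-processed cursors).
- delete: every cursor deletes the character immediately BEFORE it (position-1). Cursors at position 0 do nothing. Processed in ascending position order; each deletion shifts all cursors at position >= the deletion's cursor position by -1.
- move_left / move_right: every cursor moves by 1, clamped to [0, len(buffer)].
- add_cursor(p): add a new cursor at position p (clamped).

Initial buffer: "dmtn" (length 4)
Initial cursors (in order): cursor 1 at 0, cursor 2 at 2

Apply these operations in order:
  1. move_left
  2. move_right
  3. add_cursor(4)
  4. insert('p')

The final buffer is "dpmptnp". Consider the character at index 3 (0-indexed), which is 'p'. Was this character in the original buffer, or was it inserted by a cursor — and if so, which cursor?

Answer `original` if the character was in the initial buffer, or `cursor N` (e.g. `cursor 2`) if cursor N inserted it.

Answer: cursor 2

Derivation:
After op 1 (move_left): buffer="dmtn" (len 4), cursors c1@0 c2@1, authorship ....
After op 2 (move_right): buffer="dmtn" (len 4), cursors c1@1 c2@2, authorship ....
After op 3 (add_cursor(4)): buffer="dmtn" (len 4), cursors c1@1 c2@2 c3@4, authorship ....
After op 4 (insert('p')): buffer="dpmptnp" (len 7), cursors c1@2 c2@4 c3@7, authorship .1.2..3
Authorship (.=original, N=cursor N): . 1 . 2 . . 3
Index 3: author = 2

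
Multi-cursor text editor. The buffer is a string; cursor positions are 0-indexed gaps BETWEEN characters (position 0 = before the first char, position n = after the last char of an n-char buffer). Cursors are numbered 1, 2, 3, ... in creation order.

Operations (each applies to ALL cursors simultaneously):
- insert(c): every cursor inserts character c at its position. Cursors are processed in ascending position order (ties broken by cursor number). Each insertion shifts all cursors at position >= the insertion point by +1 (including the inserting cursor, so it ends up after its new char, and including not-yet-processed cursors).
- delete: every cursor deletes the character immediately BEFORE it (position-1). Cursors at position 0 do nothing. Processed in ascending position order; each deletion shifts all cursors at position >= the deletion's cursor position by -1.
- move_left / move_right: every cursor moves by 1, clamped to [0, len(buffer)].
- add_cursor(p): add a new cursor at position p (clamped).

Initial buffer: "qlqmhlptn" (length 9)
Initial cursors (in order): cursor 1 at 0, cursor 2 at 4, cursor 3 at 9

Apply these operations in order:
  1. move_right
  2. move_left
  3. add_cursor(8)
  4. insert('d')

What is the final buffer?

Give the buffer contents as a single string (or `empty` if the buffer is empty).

After op 1 (move_right): buffer="qlqmhlptn" (len 9), cursors c1@1 c2@5 c3@9, authorship .........
After op 2 (move_left): buffer="qlqmhlptn" (len 9), cursors c1@0 c2@4 c3@8, authorship .........
After op 3 (add_cursor(8)): buffer="qlqmhlptn" (len 9), cursors c1@0 c2@4 c3@8 c4@8, authorship .........
After op 4 (insert('d')): buffer="dqlqmdhlptddn" (len 13), cursors c1@1 c2@6 c3@12 c4@12, authorship 1....2....34.

Answer: dqlqmdhlptddn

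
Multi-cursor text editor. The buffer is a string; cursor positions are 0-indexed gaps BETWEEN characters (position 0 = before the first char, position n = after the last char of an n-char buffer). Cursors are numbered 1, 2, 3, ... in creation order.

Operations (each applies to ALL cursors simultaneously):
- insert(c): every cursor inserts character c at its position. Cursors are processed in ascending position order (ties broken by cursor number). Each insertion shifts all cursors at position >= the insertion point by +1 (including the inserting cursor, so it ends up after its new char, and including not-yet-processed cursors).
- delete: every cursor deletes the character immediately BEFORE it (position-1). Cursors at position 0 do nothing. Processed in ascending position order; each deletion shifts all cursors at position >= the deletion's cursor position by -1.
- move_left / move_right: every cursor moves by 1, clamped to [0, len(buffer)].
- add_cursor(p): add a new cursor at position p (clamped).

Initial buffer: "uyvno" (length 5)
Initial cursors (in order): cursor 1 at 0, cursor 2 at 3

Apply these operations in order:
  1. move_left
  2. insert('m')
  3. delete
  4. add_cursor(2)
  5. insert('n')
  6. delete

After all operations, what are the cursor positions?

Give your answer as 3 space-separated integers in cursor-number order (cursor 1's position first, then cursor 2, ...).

Answer: 0 2 2

Derivation:
After op 1 (move_left): buffer="uyvno" (len 5), cursors c1@0 c2@2, authorship .....
After op 2 (insert('m')): buffer="muymvno" (len 7), cursors c1@1 c2@4, authorship 1..2...
After op 3 (delete): buffer="uyvno" (len 5), cursors c1@0 c2@2, authorship .....
After op 4 (add_cursor(2)): buffer="uyvno" (len 5), cursors c1@0 c2@2 c3@2, authorship .....
After op 5 (insert('n')): buffer="nuynnvno" (len 8), cursors c1@1 c2@5 c3@5, authorship 1..23...
After op 6 (delete): buffer="uyvno" (len 5), cursors c1@0 c2@2 c3@2, authorship .....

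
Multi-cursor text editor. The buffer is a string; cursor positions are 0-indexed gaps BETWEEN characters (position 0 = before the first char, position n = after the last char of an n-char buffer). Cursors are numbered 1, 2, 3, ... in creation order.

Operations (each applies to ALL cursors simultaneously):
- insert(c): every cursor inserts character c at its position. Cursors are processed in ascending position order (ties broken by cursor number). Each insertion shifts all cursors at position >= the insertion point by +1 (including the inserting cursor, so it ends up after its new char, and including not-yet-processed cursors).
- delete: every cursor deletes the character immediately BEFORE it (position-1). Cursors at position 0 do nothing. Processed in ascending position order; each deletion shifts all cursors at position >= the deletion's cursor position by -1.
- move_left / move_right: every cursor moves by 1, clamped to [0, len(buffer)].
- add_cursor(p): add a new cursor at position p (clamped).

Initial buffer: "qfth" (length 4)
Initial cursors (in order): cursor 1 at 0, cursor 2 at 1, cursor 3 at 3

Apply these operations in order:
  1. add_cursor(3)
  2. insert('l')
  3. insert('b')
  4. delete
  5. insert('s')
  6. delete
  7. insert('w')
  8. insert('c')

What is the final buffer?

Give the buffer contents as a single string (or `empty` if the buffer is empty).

After op 1 (add_cursor(3)): buffer="qfth" (len 4), cursors c1@0 c2@1 c3@3 c4@3, authorship ....
After op 2 (insert('l')): buffer="lqlftllh" (len 8), cursors c1@1 c2@3 c3@7 c4@7, authorship 1.2..34.
After op 3 (insert('b')): buffer="lbqlbftllbbh" (len 12), cursors c1@2 c2@5 c3@11 c4@11, authorship 11.22..3434.
After op 4 (delete): buffer="lqlftllh" (len 8), cursors c1@1 c2@3 c3@7 c4@7, authorship 1.2..34.
After op 5 (insert('s')): buffer="lsqlsftllssh" (len 12), cursors c1@2 c2@5 c3@11 c4@11, authorship 11.22..3434.
After op 6 (delete): buffer="lqlftllh" (len 8), cursors c1@1 c2@3 c3@7 c4@7, authorship 1.2..34.
After op 7 (insert('w')): buffer="lwqlwftllwwh" (len 12), cursors c1@2 c2@5 c3@11 c4@11, authorship 11.22..3434.
After op 8 (insert('c')): buffer="lwcqlwcftllwwcch" (len 16), cursors c1@3 c2@7 c3@15 c4@15, authorship 111.222..343434.

Answer: lwcqlwcftllwwcch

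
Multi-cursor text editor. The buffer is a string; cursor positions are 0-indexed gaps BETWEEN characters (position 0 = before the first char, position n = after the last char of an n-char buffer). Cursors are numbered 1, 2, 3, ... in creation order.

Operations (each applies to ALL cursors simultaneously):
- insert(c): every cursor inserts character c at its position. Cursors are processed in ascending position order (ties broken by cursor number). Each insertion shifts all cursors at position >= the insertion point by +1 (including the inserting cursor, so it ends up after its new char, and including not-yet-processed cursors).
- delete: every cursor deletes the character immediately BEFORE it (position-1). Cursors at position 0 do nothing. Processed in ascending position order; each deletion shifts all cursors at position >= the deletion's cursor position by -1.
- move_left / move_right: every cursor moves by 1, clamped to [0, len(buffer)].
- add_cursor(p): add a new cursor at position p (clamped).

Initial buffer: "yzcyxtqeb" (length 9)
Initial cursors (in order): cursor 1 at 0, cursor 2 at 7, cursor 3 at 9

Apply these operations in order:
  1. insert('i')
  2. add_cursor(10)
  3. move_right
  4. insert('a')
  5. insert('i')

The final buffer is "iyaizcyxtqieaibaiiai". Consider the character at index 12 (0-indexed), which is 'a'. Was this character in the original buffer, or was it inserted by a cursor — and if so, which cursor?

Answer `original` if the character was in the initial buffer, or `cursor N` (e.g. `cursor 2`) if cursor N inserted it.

Answer: cursor 2

Derivation:
After op 1 (insert('i')): buffer="iyzcyxtqiebi" (len 12), cursors c1@1 c2@9 c3@12, authorship 1.......2..3
After op 2 (add_cursor(10)): buffer="iyzcyxtqiebi" (len 12), cursors c1@1 c2@9 c4@10 c3@12, authorship 1.......2..3
After op 3 (move_right): buffer="iyzcyxtqiebi" (len 12), cursors c1@2 c2@10 c4@11 c3@12, authorship 1.......2..3
After op 4 (insert('a')): buffer="iyazcyxtqieabaia" (len 16), cursors c1@3 c2@12 c4@14 c3@16, authorship 1.1......2.2.433
After op 5 (insert('i')): buffer="iyaizcyxtqieaibaiiai" (len 20), cursors c1@4 c2@14 c4@17 c3@20, authorship 1.11......2.22.44333
Authorship (.=original, N=cursor N): 1 . 1 1 . . . . . . 2 . 2 2 . 4 4 3 3 3
Index 12: author = 2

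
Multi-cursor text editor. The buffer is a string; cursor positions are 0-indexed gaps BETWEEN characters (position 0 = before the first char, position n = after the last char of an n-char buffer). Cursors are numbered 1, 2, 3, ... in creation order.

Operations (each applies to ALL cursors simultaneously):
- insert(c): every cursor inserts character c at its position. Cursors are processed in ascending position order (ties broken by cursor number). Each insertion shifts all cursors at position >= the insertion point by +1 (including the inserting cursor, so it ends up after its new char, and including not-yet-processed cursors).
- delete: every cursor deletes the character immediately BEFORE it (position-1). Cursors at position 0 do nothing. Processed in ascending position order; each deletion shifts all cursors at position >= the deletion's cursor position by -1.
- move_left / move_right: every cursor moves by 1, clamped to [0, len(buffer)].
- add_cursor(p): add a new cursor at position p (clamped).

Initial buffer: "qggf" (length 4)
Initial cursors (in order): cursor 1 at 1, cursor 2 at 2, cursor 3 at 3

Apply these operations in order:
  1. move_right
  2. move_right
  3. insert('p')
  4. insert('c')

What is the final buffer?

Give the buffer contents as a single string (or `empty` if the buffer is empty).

After op 1 (move_right): buffer="qggf" (len 4), cursors c1@2 c2@3 c3@4, authorship ....
After op 2 (move_right): buffer="qggf" (len 4), cursors c1@3 c2@4 c3@4, authorship ....
After op 3 (insert('p')): buffer="qggpfpp" (len 7), cursors c1@4 c2@7 c3@7, authorship ...1.23
After op 4 (insert('c')): buffer="qggpcfppcc" (len 10), cursors c1@5 c2@10 c3@10, authorship ...11.2323

Answer: qggpcfppcc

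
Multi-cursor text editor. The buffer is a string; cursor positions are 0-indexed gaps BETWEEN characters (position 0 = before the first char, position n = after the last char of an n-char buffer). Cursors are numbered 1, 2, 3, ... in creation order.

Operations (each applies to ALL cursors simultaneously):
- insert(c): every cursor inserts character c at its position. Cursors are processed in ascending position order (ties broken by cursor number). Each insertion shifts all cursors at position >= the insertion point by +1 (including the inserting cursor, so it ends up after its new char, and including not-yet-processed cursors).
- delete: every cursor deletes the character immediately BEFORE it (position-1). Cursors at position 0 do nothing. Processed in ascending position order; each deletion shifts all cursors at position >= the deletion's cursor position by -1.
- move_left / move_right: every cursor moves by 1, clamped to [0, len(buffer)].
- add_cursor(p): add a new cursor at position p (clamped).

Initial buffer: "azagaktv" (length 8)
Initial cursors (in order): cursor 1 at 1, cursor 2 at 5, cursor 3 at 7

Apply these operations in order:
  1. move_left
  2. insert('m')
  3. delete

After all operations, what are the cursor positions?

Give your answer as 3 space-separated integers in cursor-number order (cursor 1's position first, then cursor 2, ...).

After op 1 (move_left): buffer="azagaktv" (len 8), cursors c1@0 c2@4 c3@6, authorship ........
After op 2 (insert('m')): buffer="mazagmakmtv" (len 11), cursors c1@1 c2@6 c3@9, authorship 1....2..3..
After op 3 (delete): buffer="azagaktv" (len 8), cursors c1@0 c2@4 c3@6, authorship ........

Answer: 0 4 6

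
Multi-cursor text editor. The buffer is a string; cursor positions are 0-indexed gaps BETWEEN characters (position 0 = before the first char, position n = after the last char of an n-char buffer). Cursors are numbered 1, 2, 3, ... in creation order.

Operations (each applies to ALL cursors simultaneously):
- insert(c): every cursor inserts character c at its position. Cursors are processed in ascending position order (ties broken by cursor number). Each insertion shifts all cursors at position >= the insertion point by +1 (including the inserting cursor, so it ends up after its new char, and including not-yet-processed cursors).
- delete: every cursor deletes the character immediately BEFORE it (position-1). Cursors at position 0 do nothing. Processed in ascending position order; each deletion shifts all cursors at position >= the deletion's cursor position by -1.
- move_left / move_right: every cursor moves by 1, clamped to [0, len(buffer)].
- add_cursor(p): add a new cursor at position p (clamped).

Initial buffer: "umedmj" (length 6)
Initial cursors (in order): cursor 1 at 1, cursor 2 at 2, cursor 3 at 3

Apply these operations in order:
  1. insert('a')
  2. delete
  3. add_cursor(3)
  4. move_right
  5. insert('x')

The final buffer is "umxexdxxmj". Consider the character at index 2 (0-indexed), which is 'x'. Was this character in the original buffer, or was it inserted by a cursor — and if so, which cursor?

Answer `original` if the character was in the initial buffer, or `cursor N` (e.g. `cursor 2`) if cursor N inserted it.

After op 1 (insert('a')): buffer="uamaeadmj" (len 9), cursors c1@2 c2@4 c3@6, authorship .1.2.3...
After op 2 (delete): buffer="umedmj" (len 6), cursors c1@1 c2@2 c3@3, authorship ......
After op 3 (add_cursor(3)): buffer="umedmj" (len 6), cursors c1@1 c2@2 c3@3 c4@3, authorship ......
After op 4 (move_right): buffer="umedmj" (len 6), cursors c1@2 c2@3 c3@4 c4@4, authorship ......
After op 5 (insert('x')): buffer="umxexdxxmj" (len 10), cursors c1@3 c2@5 c3@8 c4@8, authorship ..1.2.34..
Authorship (.=original, N=cursor N): . . 1 . 2 . 3 4 . .
Index 2: author = 1

Answer: cursor 1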